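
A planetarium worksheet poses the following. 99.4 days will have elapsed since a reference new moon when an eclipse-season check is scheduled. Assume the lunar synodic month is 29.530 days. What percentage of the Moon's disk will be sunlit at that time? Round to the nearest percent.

83%

99.4/29.530 = 3.366 lunations, so 3 complete cycles and 10.81 d into the next.
The Moon has covered 10.81/29.530 of its cycle, so θ ≈ 360° × 10.81/29.530 = 131.8°.
With cos θ = (-0.666), the lit fraction is (1 − (-0.666))/2 ≈ 0.833, so 83%.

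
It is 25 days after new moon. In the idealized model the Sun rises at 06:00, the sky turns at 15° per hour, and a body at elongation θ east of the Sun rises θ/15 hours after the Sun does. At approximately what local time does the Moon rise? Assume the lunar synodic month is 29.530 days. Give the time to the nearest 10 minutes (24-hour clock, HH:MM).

Phase angle: θ = 360°·(25 d)/(29.530 d) = 304.8°.
Delay after the Sun = 304.8° / (15°/h) ≈ 20.32 h.
06:00 + 20.318 h ≈ 02:19 → 02:20 to the nearest ten minutes.

02:20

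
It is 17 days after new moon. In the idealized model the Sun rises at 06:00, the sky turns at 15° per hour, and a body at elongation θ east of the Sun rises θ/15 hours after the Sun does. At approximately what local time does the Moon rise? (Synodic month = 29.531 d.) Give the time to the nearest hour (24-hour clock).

20:00

The Moon has covered 17/29.531 of its cycle, so θ ≈ 360° × 17/29.531 = 207.2°.
Delay after the Sun = 207.2° / (15°/h) ≈ 13.82 h.
06:00 + 13.82 h ≈ 19:49 → 20:00 to the nearest hour.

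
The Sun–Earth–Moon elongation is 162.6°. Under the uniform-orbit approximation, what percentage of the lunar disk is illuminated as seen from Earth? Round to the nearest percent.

Half-versine of 162.6°: (1 − (-0.954))/2 = 0.977, i.e. 98%.

98%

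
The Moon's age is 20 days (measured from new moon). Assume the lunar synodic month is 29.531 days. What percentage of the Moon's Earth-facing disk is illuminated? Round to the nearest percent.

72%

Elongation θ = 360° × 20/29.531 ≈ 243.8°.
With cos θ = (-0.441), the lit fraction is (1 − (-0.441))/2 ≈ 0.721, so 72%.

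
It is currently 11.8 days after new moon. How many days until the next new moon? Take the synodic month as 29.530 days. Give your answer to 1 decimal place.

The next new moon completes the synodic month: 29.530 − 11.8 = 17.730 days.

17.7 days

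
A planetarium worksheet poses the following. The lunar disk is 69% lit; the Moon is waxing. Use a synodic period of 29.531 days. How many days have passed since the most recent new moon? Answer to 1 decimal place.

Invert f = (1 − cos θ)/2 to get cos θ = 1 − 2(0.69) = -0.380, hence θ₀ = arccos -0.380 = 112.3°.
Before full moon the principal value applies: θ = 112.3°.
Age = 29.531 × 112.3°/360° ≈ 9.21 days.

9.2 days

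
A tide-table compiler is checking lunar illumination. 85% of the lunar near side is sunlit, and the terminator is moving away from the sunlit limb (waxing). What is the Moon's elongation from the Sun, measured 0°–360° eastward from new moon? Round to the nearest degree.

134°

cos θ = 1 − 2f = -0.700, giving a principal value of 134.4°.
Waxing ⇒ before full, so θ = 134.4°.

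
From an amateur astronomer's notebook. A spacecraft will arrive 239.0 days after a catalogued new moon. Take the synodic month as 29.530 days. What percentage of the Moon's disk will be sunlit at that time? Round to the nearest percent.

8%

Reduce mod P: 239.0 − 8×29.530 = 2.76 d into the current lunation.
The Moon has covered 2.76/29.530 of its cycle, so θ ≈ 360° × 2.76/29.530 = 33.6°.
Illuminated fraction = (1 − cos 33.6°)/2 = (1 − 0.832)/2 ≈ 0.084, so 8%.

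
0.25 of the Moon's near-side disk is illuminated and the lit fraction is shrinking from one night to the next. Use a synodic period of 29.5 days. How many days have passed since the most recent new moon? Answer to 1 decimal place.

cos θ = 1 − 2f = 0.500, giving a principal value of 60.0°.
A waning Moon lies in 180°–360°, so θ = 360° − 60.0° = 300.0°.
At 360°/29.5 d per day, 300.0° corresponds to 24.58 days.

24.6 days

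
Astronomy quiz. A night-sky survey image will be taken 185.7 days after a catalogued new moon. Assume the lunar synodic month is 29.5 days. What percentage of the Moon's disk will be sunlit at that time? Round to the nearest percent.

64%

Reduce mod P: 185.7 − 6×29.5 = 8.70 d into the current lunation.
Phase angle: θ = 360°·(8.70 d)/(29.5 d) = 106.2°.
cos 106.2° = (-0.278), so f = (1 − (-0.278))/2 = 0.639, so 64%.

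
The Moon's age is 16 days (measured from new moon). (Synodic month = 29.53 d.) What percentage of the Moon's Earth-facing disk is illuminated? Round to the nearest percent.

Phase angle: θ = 360°·(16 d)/(29.53 d) = 195.1°.
cos 195.1° = (-0.966), so f = (1 − (-0.966))/2 = 0.983, so 98%.

98%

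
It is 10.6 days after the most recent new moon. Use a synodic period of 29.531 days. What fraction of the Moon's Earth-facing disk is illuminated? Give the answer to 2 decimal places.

Elongation θ = 360° × 10.6/29.531 ≈ 129.2°.
Illuminated fraction = (1 − cos 129.2°)/2 = (1 − (-0.632))/2 ≈ 0.816.

0.82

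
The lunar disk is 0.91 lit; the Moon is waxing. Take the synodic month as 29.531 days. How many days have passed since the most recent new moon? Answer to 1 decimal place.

From f = (1 − cos θ)/2: cos θ = 1 − 2×0.91 = -0.820; arccos → 145.1°.
The Moon is waxing (0°–180°), so θ = 145.1° directly.
Age = 29.531 × 145.1°/360° ≈ 11.90 days.

11.9 days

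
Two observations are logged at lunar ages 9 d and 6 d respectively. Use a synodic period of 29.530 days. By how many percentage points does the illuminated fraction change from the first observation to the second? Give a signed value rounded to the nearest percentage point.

First observation: θ = 360°·9/29.530 = 109.7°, so f = 0.669.
Second observation: θ = 73.1°, f = 0.355.
Δf = 0.355 − 0.669 = -0.314, i.e. -31 pp.

-31 pp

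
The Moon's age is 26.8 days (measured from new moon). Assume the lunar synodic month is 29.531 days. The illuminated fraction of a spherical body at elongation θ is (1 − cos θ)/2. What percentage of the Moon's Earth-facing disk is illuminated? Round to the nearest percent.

Elongation θ = 360° × 26.8/29.531 ≈ 326.7°.
With cos θ = 0.836, the lit fraction is (1 − 0.836)/2 ≈ 0.082, so 8%.

8%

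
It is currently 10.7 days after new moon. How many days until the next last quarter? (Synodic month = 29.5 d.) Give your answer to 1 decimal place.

11.4 days

Last quarter occurs at elongation 270°, i.e. at age 29.5 × 270/360 = 22.125 d.
That is 22.125 − 10.7 = 11.425 days ahead.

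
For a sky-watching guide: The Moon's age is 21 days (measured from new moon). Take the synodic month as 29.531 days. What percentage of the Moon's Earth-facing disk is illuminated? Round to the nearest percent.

62%

The Moon has covered 21/29.531 of its cycle, so θ ≈ 360° × 21/29.531 = 256.0°.
cos 256.0° = (-0.242), so f = (1 − (-0.242))/2 = 0.621, so 62%.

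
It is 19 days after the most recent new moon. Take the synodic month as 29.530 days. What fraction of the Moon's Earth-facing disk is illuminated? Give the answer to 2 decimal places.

0.81

Elongation θ = 360° × 19/29.530 ≈ 231.6°.
cos 231.6° = (-0.621), so f = (1 − (-0.621))/2 = 0.810.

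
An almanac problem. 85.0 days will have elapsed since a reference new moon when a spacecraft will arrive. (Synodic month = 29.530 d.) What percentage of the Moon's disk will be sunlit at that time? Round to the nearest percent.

14%

85.0 d spans 2 complete synodic months (2 × 29.530 = 59.06 d) plus 25.94 d.
The Moon has covered 25.94/29.530 of its cycle, so θ ≈ 360° × 25.94/29.530 = 316.2°.
With cos θ = 0.722, the lit fraction is (1 − 0.722)/2 ≈ 0.139, so 14%.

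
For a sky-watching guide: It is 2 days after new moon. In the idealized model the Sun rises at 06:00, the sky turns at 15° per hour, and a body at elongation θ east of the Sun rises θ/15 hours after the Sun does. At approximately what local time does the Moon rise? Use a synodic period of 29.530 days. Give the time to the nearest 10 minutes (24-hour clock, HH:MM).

The Moon has covered 2/29.530 of its cycle, so θ ≈ 360° × 2/29.530 = 24.4°.
Delay after the Sun = 24.4° / (15°/h) ≈ 1.63 h.
06:00 + 1.625 h ≈ 07:38 → 07:40 to the nearest ten minutes.

07:40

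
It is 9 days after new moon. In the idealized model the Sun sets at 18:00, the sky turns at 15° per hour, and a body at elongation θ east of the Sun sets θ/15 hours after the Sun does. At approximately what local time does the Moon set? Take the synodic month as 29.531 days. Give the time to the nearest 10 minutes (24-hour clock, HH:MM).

01:20

Phase angle: θ = 360°·(9 d)/(29.531 d) = 109.7°.
Delay after the Sun = 109.7° / (15°/h) ≈ 7.31 h.
18:00 + 7.314 h ≈ 01:19 → 01:20 to the nearest ten minutes.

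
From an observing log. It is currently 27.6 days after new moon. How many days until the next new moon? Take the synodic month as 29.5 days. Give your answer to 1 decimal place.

The next new moon completes the synodic month: 29.5 − 27.6 = 1.900 days.

1.9 days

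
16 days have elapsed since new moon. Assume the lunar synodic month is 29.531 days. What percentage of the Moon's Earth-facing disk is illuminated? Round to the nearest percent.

98%

Elongation θ = 360° × 16/29.531 ≈ 195.0°.
cos 195.0° = (-0.966), so f = (1 − (-0.966))/2 = 0.983, so 98%.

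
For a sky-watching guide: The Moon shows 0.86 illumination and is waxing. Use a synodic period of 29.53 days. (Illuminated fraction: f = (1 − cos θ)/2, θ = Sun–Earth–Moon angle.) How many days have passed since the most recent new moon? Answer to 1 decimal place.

Invert f = (1 − cos θ)/2 to get cos θ = 1 − 2(0.86) = -0.720, hence θ₀ = arccos -0.720 = 136.1°.
The Moon is waxing (0°–180°), so θ = 136.1° directly.
Age = 29.53 × 136.1°/360° ≈ 11.16 days.

11.2 days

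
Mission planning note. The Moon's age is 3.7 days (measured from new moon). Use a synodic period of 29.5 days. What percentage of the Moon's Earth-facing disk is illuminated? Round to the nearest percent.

Elongation θ = 360° × 3.7/29.5 ≈ 45.2°.
Illuminated fraction = (1 − cos 45.2°)/2 = (1 − 0.705)/2 ≈ 0.147, so 15%.

15%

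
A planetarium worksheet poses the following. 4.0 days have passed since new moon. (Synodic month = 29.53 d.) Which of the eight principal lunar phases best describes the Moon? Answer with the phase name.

θ ≈ 360° × 4.0/29.53 = 49°, which falls in the waxing crescent sector.

waxing crescent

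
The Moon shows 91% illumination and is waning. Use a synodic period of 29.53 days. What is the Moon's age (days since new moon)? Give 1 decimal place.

17.6 days

Invert f = (1 − cos θ)/2 to get cos θ = 1 − 2(0.91) = -0.820, hence θ₀ = arccos -0.820 = 145.1°.
Waning ⇒ past full, so θ = 360° − 145.1° = 214.9°.
That fraction of the synodic month is 214.9/360 × 29.53 d ≈ 17.63 d.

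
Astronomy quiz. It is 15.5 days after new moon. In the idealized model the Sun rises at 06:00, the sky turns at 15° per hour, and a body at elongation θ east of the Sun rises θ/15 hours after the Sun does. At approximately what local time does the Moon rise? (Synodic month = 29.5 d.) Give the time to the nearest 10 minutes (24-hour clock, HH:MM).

18:40

Elongation θ = 360° × 15.5/29.5 ≈ 189.2°.
At 15° of sky rotation per hour, 189.2° corresponds to a 12.61 h lag.
06:00 + 12.610 h ≈ 18:37 → 18:40 to the nearest ten minutes.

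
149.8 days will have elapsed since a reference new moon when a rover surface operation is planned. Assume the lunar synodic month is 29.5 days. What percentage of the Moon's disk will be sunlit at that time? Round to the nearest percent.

6%

149.8 d spans 5 complete synodic months (5 × 29.5 = 147.50 d) plus 2.30 d.
Phase angle: θ = 360°·(2.30 d)/(29.5 d) = 28.1°.
With cos θ = 0.882, the lit fraction is (1 − 0.882)/2 ≈ 0.059, so 6%.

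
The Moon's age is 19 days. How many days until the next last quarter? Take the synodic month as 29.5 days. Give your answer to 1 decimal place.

Last quarter is 0.75 of the way through the cycle: age 0.75 × 29.5 = 22.125 d.
That is 22.125 − 19 = 3.125 days ahead.

3.1 days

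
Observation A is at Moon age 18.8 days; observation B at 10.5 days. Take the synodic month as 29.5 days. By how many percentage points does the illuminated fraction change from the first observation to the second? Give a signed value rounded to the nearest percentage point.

-2 pp

First observation: θ = 360°·18.8/29.5 = 229.4°, so f = 0.825.
Second observation: θ = 128.1°, f = 0.809.
Δf = 0.809 − 0.825 = -0.016, i.e. -2 pp.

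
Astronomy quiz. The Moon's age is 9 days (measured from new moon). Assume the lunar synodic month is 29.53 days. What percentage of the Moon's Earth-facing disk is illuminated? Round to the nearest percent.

67%

Phase angle: θ = 360°·(9 d)/(29.53 d) = 109.7°.
With cos θ = (-0.337), the lit fraction is (1 − (-0.337))/2 ≈ 0.669, so 67%.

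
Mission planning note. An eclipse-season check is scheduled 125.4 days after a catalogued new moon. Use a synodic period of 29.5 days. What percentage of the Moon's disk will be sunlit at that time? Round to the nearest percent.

125.4 d spans 4 complete synodic months (4 × 29.5 = 118.00 d) plus 7.40 d.
Elongation θ = 360° × 7.40/29.5 ≈ 90.3°.
Illuminated fraction = (1 − cos 90.3°)/2 = (1 − (-0.005))/2 ≈ 0.503, so 50%.

50%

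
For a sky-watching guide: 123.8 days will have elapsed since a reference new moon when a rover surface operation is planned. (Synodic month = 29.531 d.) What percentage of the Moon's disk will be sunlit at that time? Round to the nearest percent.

32%

123.8 d spans 4 complete synodic months (4 × 29.531 = 118.12 d) plus 5.68 d.
Elongation θ = 360° × 5.68/29.531 ≈ 69.2°.
cos 69.2° = 0.355, so f = (1 − 0.355)/2 = 0.322, so 32%.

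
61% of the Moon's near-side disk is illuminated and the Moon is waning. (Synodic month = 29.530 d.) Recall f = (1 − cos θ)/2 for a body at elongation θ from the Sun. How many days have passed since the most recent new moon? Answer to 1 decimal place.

Invert f = (1 − cos θ)/2 to get cos θ = 1 − 2(0.61) = -0.220, hence θ₀ = arccos -0.220 = 102.7°.
Since the Moon is past full (waning), take the reflex angle: θ = 360° − 102.7° = 257.3°.
Age = 29.530 × 257.3°/360° ≈ 21.11 days.

21.1 days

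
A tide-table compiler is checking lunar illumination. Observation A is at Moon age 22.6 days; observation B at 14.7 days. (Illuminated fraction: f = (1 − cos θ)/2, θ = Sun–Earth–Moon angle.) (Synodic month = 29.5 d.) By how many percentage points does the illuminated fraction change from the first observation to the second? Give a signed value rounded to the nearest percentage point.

First observation: θ = 360°·22.6/29.5 = 275.8°, so f = 0.450.
Second observation: θ = 179.4°, f = 1.000.
Δf = 1.000 − 0.450 = +0.550, i.e. +55 pp.

+55 pp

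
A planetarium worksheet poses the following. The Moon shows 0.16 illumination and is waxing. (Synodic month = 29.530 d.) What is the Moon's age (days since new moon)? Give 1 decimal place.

3.9 days

From f = (1 − cos θ)/2: cos θ = 1 − 2×0.16 = 0.680; arccos → 47.2°.
Waxing ⇒ before full, so θ = 47.2°.
At 360°/29.530 d per day, 47.2° corresponds to 3.87 days.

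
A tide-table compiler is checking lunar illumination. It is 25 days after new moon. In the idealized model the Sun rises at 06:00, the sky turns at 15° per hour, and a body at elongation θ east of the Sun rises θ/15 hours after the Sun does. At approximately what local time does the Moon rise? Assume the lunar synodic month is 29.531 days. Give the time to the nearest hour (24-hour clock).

Elongation θ = 360° × 25/29.531 ≈ 304.8°.
Delay after the Sun = 304.8° / (15°/h) ≈ 20.32 h.
06:00 + 20.32 h ≈ 02:19 → 02:00 to the nearest hour.

02:00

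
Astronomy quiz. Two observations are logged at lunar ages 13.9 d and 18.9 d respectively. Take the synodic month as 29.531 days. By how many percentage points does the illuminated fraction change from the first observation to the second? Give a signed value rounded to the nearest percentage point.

First observation: θ = 360°·13.9/29.531 = 169.4°, so f = 0.992.
Second observation: θ = 230.4°, f = 0.819.
Δf = 0.819 − 0.992 = -0.173, i.e. -17 pp.

-17 percentage points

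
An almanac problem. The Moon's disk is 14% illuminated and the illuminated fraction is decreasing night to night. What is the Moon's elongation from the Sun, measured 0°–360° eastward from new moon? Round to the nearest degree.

cos θ = 1 − 2f = 0.720, giving a principal value of 43.9°.
Waning ⇒ past full, so θ = 360° − 43.9° = 316.1°.

316°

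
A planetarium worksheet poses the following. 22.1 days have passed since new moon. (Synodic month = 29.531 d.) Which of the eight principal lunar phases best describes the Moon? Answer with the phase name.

last quarter

θ ≈ 360° × 22.1/29.531 = 269°, which falls in the last quarter sector.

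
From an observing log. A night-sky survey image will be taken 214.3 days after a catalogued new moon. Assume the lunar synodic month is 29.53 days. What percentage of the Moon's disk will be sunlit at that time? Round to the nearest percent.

Reduce mod P: 214.3 − 7×29.53 = 7.59 d into the current lunation.
Phase angle: θ = 360°·(7.59 d)/(29.53 d) = 92.5°.
Illuminated fraction = (1 − cos 92.5°)/2 = (1 − (-0.044))/2 ≈ 0.522, so 52%.

52%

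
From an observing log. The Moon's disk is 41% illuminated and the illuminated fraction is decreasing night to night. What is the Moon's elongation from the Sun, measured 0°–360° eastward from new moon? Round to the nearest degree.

280°

Invert f = (1 − cos θ)/2 to get cos θ = 1 − 2(0.41) = 0.180, hence θ₀ = arccos 0.180 = 79.6°.
A waning Moon lies in 180°–360°, so θ = 360° − 79.6° = 280.4°.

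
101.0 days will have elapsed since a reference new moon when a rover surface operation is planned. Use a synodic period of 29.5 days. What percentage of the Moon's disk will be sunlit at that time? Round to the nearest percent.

94%

Reduce mod P: 101.0 − 3×29.5 = 12.50 d into the current lunation.
Elongation θ = 360° × 12.50/29.5 ≈ 152.5°.
Illuminated fraction = (1 − cos 152.5°)/2 = (1 − (-0.887))/2 ≈ 0.944, so 94%.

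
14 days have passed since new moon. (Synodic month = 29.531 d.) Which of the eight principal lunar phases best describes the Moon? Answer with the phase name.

full moon

At 14/29.531 of the cycle, θ ≈ 171° — the full moon range.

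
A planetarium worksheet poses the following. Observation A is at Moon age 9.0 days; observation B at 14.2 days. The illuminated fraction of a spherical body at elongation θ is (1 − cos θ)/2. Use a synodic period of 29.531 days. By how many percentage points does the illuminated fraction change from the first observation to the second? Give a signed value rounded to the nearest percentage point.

+33 pp

θ₁ = 360° × 9.0/29.531 = 109.7°, f₁ = (1 − cos θ₁)/2 = 0.669.
θ₂ = 360° × 14.2/29.531 = 173.1°, f₂ = (1 − cos θ₂)/2 = 0.996.
Change = f₂ − f₁ = +0.328 → +33 percentage points.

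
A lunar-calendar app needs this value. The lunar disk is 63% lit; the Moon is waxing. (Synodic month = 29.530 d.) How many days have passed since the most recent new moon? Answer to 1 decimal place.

From f = (1 − cos θ)/2: cos θ = 1 − 2×0.63 = -0.260; arccos → 105.1°.
Waxing ⇒ before full, so θ = 105.1°.
That fraction of the synodic month is 105.1/360 × 29.530 d ≈ 8.62 d.

8.6 days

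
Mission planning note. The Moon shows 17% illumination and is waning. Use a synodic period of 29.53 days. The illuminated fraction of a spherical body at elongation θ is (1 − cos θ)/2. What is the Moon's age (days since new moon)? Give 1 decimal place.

25.5 days

cos θ = 1 − 2f = 0.660, giving a principal value of 48.7°.
Waning ⇒ past full, so θ = 360° − 48.7° = 311.3°.
At 360°/29.53 d per day, 311.3° corresponds to 25.54 days.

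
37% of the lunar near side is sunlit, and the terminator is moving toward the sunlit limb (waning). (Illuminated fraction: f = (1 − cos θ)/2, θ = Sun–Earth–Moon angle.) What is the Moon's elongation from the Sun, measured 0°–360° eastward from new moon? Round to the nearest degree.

285°

Invert f = (1 − cos θ)/2 to get cos θ = 1 − 2(0.37) = 0.260, hence θ₀ = arccos 0.260 = 74.9°.
A waning Moon lies in 180°–360°, so θ = 360° − 74.9° = 285.1°.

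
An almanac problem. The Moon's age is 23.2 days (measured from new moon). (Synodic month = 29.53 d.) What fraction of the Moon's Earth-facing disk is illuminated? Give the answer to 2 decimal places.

Elongation θ = 360° × 23.2/29.53 ≈ 282.8°.
Illuminated fraction = (1 − cos 282.8°)/2 = (1 − 0.222)/2 ≈ 0.389.

0.39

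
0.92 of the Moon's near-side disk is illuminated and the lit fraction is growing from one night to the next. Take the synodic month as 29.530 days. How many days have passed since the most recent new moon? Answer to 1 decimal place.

Invert f = (1 − cos θ)/2 to get cos θ = 1 − 2(0.92) = -0.840, hence θ₀ = arccos -0.840 = 147.1°.
Before full moon the principal value applies: θ = 147.1°.
At 360°/29.530 d per day, 147.1° corresponds to 12.07 days.

12.1 days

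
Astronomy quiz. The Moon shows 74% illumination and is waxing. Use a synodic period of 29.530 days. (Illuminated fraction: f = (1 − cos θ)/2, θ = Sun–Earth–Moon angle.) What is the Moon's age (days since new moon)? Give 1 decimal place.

9.7 days

Invert f = (1 − cos θ)/2 to get cos θ = 1 − 2(0.74) = -0.480, hence θ₀ = arccos -0.480 = 118.7°.
Before full moon the principal value applies: θ = 118.7°.
At 360°/29.530 d per day, 118.7° corresponds to 9.74 days.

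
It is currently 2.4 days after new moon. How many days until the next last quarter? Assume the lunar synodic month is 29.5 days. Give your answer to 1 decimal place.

19.7 days

Last quarter occurs at elongation 270°, i.e. at age 29.5 × 270/360 = 22.125 d.
That is 22.125 − 2.4 = 19.725 days ahead.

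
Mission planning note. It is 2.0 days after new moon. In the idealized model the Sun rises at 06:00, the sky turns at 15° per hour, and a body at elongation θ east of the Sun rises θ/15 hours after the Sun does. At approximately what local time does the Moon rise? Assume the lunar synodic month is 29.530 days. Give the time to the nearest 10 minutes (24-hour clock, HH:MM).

Phase angle: θ = 360°·(2.0 d)/(29.530 d) = 24.4°.
At 15° of sky rotation per hour, 24.4° corresponds to a 1.63 h lag.
06:00 + 1.625 h ≈ 07:38 → 07:40 to the nearest ten minutes.

07:40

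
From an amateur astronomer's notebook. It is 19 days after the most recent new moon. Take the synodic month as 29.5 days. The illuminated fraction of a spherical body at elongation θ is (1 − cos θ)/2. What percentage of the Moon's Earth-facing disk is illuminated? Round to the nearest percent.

81%

The Moon has covered 19/29.5 of its cycle, so θ ≈ 360° × 19/29.5 = 231.9°.
cos 231.9° = (-0.618), so f = (1 − (-0.618))/2 = 0.809, so 81%.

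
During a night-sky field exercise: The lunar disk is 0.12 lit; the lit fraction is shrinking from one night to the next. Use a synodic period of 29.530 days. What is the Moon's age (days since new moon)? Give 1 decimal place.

26.2 days

Invert f = (1 − cos θ)/2 to get cos θ = 1 − 2(0.12) = 0.760, hence θ₀ = arccos 0.760 = 40.5°.
Since the Moon is past full (waning), take the reflex angle: θ = 360° − 40.5° = 319.5°.
That fraction of the synodic month is 319.5/360 × 29.530 d ≈ 26.20 d.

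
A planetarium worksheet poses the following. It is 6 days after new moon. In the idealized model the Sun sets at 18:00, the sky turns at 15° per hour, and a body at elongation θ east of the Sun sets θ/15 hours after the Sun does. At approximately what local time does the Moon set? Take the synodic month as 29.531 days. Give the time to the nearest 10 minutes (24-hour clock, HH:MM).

Elongation θ = 360° × 6/29.531 ≈ 73.1°.
The Moon trails the Sun by θ/15 = 73.1/15 ≈ 4.88 hours.
18:00 + 4.876 h ≈ 22:53 → 22:50 to the nearest ten minutes.

22:50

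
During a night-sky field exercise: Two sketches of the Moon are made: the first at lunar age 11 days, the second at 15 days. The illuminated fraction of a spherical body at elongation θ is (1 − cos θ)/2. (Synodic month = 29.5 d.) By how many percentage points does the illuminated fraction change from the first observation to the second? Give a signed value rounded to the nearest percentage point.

+15 pp

θ₁ = 360° × 11/29.5 = 134.2°, f₁ = (1 − cos θ₁)/2 = 0.849.
θ₂ = 360° × 15/29.5 = 183.1°, f₂ = (1 − cos θ₂)/2 = 0.999.
Change = f₂ − f₁ = +0.150 → +15 percentage points.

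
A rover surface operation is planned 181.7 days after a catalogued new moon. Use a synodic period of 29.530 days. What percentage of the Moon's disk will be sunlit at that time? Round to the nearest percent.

21%

Reduce mod P: 181.7 − 6×29.530 = 4.52 d into the current lunation.
Phase angle: θ = 360°·(4.52 d)/(29.530 d) = 55.1°.
With cos θ = 0.572, the lit fraction is (1 − 0.572)/2 ≈ 0.214, so 21%.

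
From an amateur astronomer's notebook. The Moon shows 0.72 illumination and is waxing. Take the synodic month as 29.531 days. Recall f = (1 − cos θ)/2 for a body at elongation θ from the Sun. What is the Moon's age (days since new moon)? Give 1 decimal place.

9.5 days

Invert f = (1 − cos θ)/2 to get cos θ = 1 − 2(0.72) = -0.440, hence θ₀ = arccos -0.440 = 116.1°.
Before full moon the principal value applies: θ = 116.1°.
That fraction of the synodic month is 116.1/360 × 29.531 d ≈ 9.52 d.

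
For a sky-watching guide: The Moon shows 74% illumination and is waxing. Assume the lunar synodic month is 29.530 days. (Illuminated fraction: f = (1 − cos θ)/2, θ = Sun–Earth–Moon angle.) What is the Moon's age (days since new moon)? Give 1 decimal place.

From f = (1 − cos θ)/2: cos θ = 1 − 2×0.74 = -0.480; arccos → 118.7°.
Waxing ⇒ before full, so θ = 118.7°.
At 360°/29.530 d per day, 118.7° corresponds to 9.74 days.

9.7 days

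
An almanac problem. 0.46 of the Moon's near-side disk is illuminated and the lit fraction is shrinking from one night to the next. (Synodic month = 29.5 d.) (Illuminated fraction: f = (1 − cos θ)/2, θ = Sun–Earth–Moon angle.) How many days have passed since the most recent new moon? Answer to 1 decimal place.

cos θ = 1 − 2f = 0.080, giving a principal value of 85.4°.
Since the Moon is past full (waning), take the reflex angle: θ = 360° − 85.4° = 274.6°.
That fraction of the synodic month is 274.6/360 × 29.5 d ≈ 22.50 d.

22.5 days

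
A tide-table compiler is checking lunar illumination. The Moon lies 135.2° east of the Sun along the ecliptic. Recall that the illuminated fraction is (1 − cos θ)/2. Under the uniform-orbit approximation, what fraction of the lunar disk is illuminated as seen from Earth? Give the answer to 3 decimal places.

cos 135.2° = (-0.710), so f = (1 − (-0.710))/2 = 0.855.

0.855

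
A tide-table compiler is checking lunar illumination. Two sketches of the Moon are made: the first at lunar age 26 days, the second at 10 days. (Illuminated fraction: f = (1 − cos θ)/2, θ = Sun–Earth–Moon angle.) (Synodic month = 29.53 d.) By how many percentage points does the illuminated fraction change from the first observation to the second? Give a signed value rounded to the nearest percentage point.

θ₁ = 360° × 26/29.53 = 317.0°, f₁ = (1 − cos θ₁)/2 = 0.135.
θ₂ = 360° × 10/29.53 = 121.9°, f₂ = (1 − cos θ₂)/2 = 0.764.
Change = f₂ − f₁ = +0.630 → +63 percentage points.

+63 percentage points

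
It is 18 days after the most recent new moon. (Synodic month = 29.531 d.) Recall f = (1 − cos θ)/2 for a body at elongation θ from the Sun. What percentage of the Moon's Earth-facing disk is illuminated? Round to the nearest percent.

89%

Elongation θ = 360° × 18/29.531 ≈ 219.4°.
With cos θ = (-0.772), the lit fraction is (1 − (-0.772))/2 ≈ 0.886, so 89%.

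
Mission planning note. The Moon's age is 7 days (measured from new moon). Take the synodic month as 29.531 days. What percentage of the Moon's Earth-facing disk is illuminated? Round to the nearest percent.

46%

The Moon has covered 7/29.531 of its cycle, so θ ≈ 360° × 7/29.531 = 85.3°.
Illuminated fraction = (1 − cos 85.3°)/2 = (1 − 0.081)/2 ≈ 0.459, so 46%.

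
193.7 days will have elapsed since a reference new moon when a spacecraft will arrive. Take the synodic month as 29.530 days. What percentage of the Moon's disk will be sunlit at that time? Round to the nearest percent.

Reduce mod P: 193.7 − 6×29.530 = 16.52 d into the current lunation.
The Moon has covered 16.52/29.530 of its cycle, so θ ≈ 360° × 16.52/29.530 = 201.4°.
cos 201.4° = (-0.931), so f = (1 − (-0.931))/2 = 0.966, so 97%.

97%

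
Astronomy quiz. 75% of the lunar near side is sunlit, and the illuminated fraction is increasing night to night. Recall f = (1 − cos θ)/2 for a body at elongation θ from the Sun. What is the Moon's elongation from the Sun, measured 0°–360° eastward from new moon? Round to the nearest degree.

Invert f = (1 − cos θ)/2 to get cos θ = 1 − 2(0.75) = -0.500, hence θ₀ = arccos -0.500 = 120.0°.
Before full moon the principal value applies: θ = 120.0°.

120°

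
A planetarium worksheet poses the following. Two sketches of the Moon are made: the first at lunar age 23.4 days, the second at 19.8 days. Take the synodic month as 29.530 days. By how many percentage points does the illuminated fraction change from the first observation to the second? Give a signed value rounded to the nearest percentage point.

+37 percentage points

θ₁ = 360° × 23.4/29.530 = 285.3°, f₁ = (1 − cos θ₁)/2 = 0.368.
θ₂ = 360° × 19.8/29.530 = 241.4°, f₂ = (1 − cos θ₂)/2 = 0.739.
Change = f₂ − f₁ = +0.371 → +37 percentage points.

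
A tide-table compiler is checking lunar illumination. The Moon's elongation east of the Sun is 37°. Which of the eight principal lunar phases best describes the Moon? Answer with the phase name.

waxing crescent

37° lies in the waxing crescent sector of the 8-phase cycle.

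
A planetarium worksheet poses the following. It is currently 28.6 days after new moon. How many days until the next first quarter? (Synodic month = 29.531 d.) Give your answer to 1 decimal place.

First quarter occurs at elongation 90°, i.e. at age 29.531 × 90/360 = 7.383 d.
This lunation's first quarter (7.383 d) has passed, so add one period: 36.914 − 28.6 = 8.314 days.

8.3 days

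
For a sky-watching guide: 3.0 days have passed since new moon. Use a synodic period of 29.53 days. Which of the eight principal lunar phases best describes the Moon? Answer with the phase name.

θ ≈ 360° × 3.0/29.53 = 37°, which falls in the waxing crescent sector.

waxing crescent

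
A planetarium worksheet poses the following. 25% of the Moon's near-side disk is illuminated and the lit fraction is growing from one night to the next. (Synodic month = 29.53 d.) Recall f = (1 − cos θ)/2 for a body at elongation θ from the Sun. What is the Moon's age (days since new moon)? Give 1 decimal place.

4.9 days

From f = (1 − cos θ)/2: cos θ = 1 − 2×0.25 = 0.500; arccos → 60.0°.
Waxing ⇒ before full, so θ = 60.0°.
Age = 29.53 × 60.0°/360° ≈ 4.92 days.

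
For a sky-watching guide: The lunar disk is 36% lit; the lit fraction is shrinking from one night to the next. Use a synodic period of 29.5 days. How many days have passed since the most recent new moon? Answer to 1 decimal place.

23.5 days

Invert f = (1 − cos θ)/2 to get cos θ = 1 − 2(0.36) = 0.280, hence θ₀ = arccos 0.280 = 73.7°.
Waning ⇒ past full, so θ = 360° − 73.7° = 286.3°.
At 360°/29.5 d per day, 286.3° corresponds to 23.46 days.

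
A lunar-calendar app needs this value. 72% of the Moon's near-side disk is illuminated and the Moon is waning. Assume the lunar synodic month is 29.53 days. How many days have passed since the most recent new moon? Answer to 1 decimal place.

From f = (1 − cos θ)/2: cos θ = 1 − 2×0.72 = -0.440; arccos → 116.1°.
Since the Moon is past full (waning), take the reflex angle: θ = 360° − 116.1° = 243.9°.
That fraction of the synodic month is 243.9/360 × 29.53 d ≈ 20.01 d.

20.0 days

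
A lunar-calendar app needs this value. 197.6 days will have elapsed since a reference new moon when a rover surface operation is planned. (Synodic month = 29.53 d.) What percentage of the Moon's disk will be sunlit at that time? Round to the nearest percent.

Reduce mod P: 197.6 − 6×29.53 = 20.42 d into the current lunation.
The Moon has covered 20.42/29.53 of its cycle, so θ ≈ 360° × 20.42/29.53 = 248.9°.
cos 248.9° = (-0.359), so f = (1 − (-0.359))/2 = 0.680, so 68%.

68%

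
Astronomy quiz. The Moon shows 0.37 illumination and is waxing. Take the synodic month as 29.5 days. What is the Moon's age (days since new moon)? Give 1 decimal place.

Invert f = (1 − cos θ)/2 to get cos θ = 1 − 2(0.37) = 0.260, hence θ₀ = arccos 0.260 = 74.9°.
The Moon is waxing (0°–180°), so θ = 74.9° directly.
Age = 29.5 × 74.9°/360° ≈ 6.14 days.

6.1 days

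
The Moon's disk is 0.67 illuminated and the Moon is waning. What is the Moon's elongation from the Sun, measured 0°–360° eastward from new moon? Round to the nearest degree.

Invert f = (1 − cos θ)/2 to get cos θ = 1 − 2(0.67) = -0.340, hence θ₀ = arccos -0.340 = 109.9°.
Since the Moon is past full (waning), take the reflex angle: θ = 360° − 109.9° = 250.1°.

250°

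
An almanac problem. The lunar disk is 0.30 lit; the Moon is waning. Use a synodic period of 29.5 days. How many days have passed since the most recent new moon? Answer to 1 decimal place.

24.1 days

Invert f = (1 − cos θ)/2 to get cos θ = 1 − 2(0.30) = 0.400, hence θ₀ = arccos 0.400 = 66.4°.
Since the Moon is past full (waning), take the reflex angle: θ = 360° − 66.4° = 293.6°.
At 360°/29.5 d per day, 293.6° corresponds to 24.06 days.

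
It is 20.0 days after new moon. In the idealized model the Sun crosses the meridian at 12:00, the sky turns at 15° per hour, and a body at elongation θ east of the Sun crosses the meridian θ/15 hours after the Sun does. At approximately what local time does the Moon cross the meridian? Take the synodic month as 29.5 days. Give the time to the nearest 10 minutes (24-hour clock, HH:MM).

04:20

Phase angle: θ = 360°·(20.0 d)/(29.5 d) = 244.1°.
At 15° of sky rotation per hour, 244.1° corresponds to a 16.27 h lag.
12:00 + 16.271 h ≈ 04:16 → 04:20 to the nearest ten minutes.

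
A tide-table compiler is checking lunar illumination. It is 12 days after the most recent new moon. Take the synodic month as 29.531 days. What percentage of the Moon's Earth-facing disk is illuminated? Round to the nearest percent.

92%

Elongation θ = 360° × 12/29.531 ≈ 146.3°.
Illuminated fraction = (1 − cos 146.3°)/2 = (1 − (-0.832))/2 ≈ 0.916, so 92%.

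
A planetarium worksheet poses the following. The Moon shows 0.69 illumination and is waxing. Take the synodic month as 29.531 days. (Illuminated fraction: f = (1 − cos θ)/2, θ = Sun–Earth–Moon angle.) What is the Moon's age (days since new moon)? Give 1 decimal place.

cos θ = 1 − 2f = -0.380, giving a principal value of 112.3°.
Waxing ⇒ before full, so θ = 112.3°.
Age = 29.531 × 112.3°/360° ≈ 9.21 days.

9.2 days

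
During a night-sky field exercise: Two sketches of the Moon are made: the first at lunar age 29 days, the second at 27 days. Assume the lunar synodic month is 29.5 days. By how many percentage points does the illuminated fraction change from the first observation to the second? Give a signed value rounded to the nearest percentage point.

First observation: θ = 360°·29/29.5 = 353.9°, so f = 0.003.
Second observation: θ = 329.5°, f = 0.069.
Δf = 0.069 − 0.003 = +0.066, i.e. +7 pp.

+7 percentage points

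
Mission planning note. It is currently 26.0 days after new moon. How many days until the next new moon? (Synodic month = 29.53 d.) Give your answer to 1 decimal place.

3.5 days

One full lunation from the last new moon is 29.53 d; remaining = 29.53 − 26.0 = 3.530 d.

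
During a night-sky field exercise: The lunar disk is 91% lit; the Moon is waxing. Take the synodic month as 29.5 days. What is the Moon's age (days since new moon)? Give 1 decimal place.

Invert f = (1 − cos θ)/2 to get cos θ = 1 − 2(0.91) = -0.820, hence θ₀ = arccos -0.820 = 145.1°.
Waxing ⇒ before full, so θ = 145.1°.
That fraction of the synodic month is 145.1/360 × 29.5 d ≈ 11.89 d.

11.9 days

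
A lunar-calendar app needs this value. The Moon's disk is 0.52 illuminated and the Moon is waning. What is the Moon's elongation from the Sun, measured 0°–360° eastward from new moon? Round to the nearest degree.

From f = (1 − cos θ)/2: cos θ = 1 − 2×0.52 = -0.040; arccos → 92.3°.
Waning ⇒ past full, so θ = 360° − 92.3° = 267.7°.

268°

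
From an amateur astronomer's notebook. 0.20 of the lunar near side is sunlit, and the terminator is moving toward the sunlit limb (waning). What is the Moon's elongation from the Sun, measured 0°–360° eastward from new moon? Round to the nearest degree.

307°

Invert f = (1 − cos θ)/2 to get cos θ = 1 − 2(0.20) = 0.600, hence θ₀ = arccos 0.600 = 53.1°.
Waning ⇒ past full, so θ = 360° − 53.1° = 306.9°.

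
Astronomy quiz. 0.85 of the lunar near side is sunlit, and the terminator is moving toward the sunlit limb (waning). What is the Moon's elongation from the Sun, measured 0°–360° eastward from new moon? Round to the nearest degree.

From f = (1 − cos θ)/2: cos θ = 1 − 2×0.85 = -0.700; arccos → 134.4°.
Waning ⇒ past full, so θ = 360° − 134.4° = 225.6°.

226°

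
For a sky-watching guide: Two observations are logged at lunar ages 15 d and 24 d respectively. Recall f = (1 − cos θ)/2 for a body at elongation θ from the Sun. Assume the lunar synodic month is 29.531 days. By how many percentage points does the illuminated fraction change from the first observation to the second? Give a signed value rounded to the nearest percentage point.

θ₁ = 360° × 15/29.531 = 182.9°, f₁ = (1 − cos θ₁)/2 = 0.999.
θ₂ = 360° × 24/29.531 = 292.6°, f₂ = (1 − cos θ₂)/2 = 0.308.
Change = f₂ − f₁ = -0.691 → -69 percentage points.

-69 pp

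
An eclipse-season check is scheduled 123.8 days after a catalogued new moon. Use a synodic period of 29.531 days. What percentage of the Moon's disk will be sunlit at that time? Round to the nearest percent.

32%

123.8/29.531 = 4.192 lunations, so 4 complete cycles and 5.68 d into the next.
Elongation θ = 360° × 5.68/29.531 ≈ 69.2°.
cos 69.2° = 0.355, so f = (1 − 0.355)/2 = 0.322, so 32%.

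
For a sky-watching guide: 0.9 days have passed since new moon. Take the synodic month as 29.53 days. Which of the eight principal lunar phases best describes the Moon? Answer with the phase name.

new moon

θ ≈ 360° × 0.9/29.53 = 11°, which falls in the new moon sector.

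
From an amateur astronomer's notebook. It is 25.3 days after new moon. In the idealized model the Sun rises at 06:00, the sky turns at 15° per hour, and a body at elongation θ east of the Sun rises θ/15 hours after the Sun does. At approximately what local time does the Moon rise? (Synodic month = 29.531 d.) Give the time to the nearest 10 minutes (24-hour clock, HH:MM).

The Moon has covered 25.3/29.531 of its cycle, so θ ≈ 360° × 25.3/29.531 = 308.4°.
At 15° of sky rotation per hour, 308.4° corresponds to a 20.56 h lag.
06:00 + 20.561 h ≈ 02:34 → 02:30 to the nearest ten minutes.

02:30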